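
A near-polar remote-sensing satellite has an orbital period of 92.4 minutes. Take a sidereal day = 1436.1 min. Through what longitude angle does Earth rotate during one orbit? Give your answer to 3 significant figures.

T = 92.4 min = 5544.0 s.
During one orbit Earth rotates (5544.0 / 86166) × 360° = 23.16°.

23.2°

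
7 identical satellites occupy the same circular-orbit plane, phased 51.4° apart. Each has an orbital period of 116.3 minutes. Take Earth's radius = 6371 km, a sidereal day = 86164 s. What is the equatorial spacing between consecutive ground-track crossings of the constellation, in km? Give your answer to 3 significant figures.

T = 116.3 min = 6978.0 s.
Single-satellite node shift = (6978.0/86164) × 360° = 29.15°.
With 7 satellites evenly phased, successive equator crossings are 29.15/7 = 4.165° apart.
That is 4.165 × 111.2 = 463 km at the equator.

463 km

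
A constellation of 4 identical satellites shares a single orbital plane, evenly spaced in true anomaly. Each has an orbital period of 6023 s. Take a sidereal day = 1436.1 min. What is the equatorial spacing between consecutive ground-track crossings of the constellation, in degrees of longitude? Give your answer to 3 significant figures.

6.29°

Single-satellite node shift = (6023.0/86166) × 360° = 25.16°.
With 4 satellites evenly phased, successive equator crossings are 25.16/4 = 6.291° apart.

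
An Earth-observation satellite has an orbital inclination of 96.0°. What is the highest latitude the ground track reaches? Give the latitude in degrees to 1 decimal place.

84.0°

Retrograde orbit: the ground track reaches ±(180° − i) = ±(180 − 96.0) = ±84.0°.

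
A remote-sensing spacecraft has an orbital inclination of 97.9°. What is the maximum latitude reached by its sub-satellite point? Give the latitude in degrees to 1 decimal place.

82.1°

Retrograde orbit: the ground track reaches ±(180° − i) = ±(180 − 97.9) = ±82.1°.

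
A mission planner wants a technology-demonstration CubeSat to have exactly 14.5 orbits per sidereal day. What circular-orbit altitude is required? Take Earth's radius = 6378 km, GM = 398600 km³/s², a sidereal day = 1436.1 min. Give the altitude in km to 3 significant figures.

Required period T = 86166 / 14.5 = 5942.5 s.
From T = 2π√(a³/μ): a = (μ T²/4π²)^(1/3) = (398600 × 5942.5² / 4π²)^(1/3) = 7091 km.
Altitude h = a − R = 7091 − 6378 = 713 km.

713 km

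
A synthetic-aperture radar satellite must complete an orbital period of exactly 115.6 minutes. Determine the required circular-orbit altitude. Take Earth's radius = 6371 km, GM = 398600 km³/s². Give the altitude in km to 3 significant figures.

1490 km

T = 115.6 min = 6936.0 s.
From T = 2π√(a³/μ): a = (μ T²/4π²)^(1/3) = (398600 × 6936.0² / 4π²)^(1/3) = 7861 km.
Altitude h = a − R = 7861 − 6371 = 1490 km.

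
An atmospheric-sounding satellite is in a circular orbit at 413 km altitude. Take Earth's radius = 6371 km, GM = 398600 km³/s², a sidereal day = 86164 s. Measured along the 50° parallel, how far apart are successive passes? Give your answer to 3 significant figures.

1660 km

Semi-major axis a = 6371 + 413 = 6784 km. Period T = 2π√(a³/μ) = 2π√(6784³/398600) = 5560.8 s = 92.68 min.
Node shift per orbit = (5560.8/86164) × 360° = 23.23°.
Equatorial spacing = 23.23 × 111.2 km/° = 2583 km.
At 50° latitude, spacing = 2583 × cos(50°) = 1661 km.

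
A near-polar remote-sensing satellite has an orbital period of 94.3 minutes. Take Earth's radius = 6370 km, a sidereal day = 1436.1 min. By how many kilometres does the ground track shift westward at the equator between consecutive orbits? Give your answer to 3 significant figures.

T = 94.3 min = 5658.0 s.
During one orbit Earth rotates (5658.0 / 86166) × 360° = 23.64°.
At the equator that is 23.64° × (2π·6370/360) km/° = 23.64 × 111.2 = 2628 km.

2630 km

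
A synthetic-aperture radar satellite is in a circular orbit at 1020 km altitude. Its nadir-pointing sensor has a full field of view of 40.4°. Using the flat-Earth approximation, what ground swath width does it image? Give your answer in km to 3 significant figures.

751 km

Half-angle = 40.4°/2 = 20.2°.
Swath width ≈ 2h·tan(θ/2) = 2 × 1020 × tan(20.2°) = 750.6 km.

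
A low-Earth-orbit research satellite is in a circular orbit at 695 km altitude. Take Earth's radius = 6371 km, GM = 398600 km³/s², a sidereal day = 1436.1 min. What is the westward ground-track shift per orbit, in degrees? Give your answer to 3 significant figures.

Semi-major axis a = 6371 + 695 = 7066 km. Period T = 2π√(a³/μ) = 2π√(7066³/398600) = 5911.1 s = 98.52 min.
During one orbit Earth rotates (5911.1 / 86166) × 360° = 24.70°.

24.7°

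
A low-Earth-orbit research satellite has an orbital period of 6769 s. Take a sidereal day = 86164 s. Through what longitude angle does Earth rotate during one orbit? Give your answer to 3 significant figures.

28.3°

During one orbit Earth rotates (6769.0 / 86164) × 360° = 28.28°.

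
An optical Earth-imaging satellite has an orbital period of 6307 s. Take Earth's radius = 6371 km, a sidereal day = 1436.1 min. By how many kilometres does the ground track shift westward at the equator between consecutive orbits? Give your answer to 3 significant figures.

2930 km

During one orbit Earth rotates (6307.0 / 86166) × 360° = 26.35°.
At the equator that is 26.35° × (2π·6371/360) km/° = 26.35 × 111.2 = 2930 km.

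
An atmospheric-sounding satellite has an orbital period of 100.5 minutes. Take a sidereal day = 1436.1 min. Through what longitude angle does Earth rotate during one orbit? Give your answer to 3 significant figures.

25.2°

T = 100.5 min = 6030.0 s.
During one orbit Earth rotates (6030.0 / 86166) × 360° = 25.19°.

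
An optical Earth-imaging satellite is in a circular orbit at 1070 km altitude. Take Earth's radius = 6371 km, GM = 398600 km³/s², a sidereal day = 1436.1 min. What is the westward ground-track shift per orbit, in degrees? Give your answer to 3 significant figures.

Semi-major axis a = 6371 + 1070 = 7441 km. Period T = 2π√(a³/μ) = 2π√(7441³/398600) = 6387.9 s = 106.47 min.
During one orbit Earth rotates (6387.9 / 86166) × 360° = 26.69°.

26.7°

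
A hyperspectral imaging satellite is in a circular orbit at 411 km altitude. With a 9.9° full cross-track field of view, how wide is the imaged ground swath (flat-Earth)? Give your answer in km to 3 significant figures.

Half-angle = 9.9°/2 = 4.95°.
Swath width ≈ 2h·tan(θ/2) = 2 × 411 × tan(4.95°) = 71.2 km.

71.2 km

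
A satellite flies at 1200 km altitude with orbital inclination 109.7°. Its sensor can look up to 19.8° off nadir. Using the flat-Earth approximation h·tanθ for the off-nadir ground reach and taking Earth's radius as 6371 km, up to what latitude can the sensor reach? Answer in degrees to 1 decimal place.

74.2°

Retrograde orbit: the ground track reaches ±(180° − i) = ±(180 − 109.7) = ±70.3°.
Sensor half-swath on the ground ≈ 1200·tan(19.8°) = 432 km = 3.89° of latitude.
Maximum observable latitude ≈ 70.3 + 3.89 = 74.2°.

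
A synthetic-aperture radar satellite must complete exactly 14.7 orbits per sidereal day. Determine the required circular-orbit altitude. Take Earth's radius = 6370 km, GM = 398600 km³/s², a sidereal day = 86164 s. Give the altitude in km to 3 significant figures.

Required period T = 86164 / 14.7 = 5861.5 s.
From T = 2π√(a³/μ): a = (μ T²/4π²)^(1/3) = (398600 × 5861.5² / 4π²)^(1/3) = 7026 km.
Altitude h = a − R = 7026 − 6370 = 656 km.

656 km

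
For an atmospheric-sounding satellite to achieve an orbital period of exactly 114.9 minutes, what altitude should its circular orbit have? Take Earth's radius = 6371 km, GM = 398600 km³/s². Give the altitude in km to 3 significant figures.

T = 114.9 min = 6894.0 s.
From T = 2π√(a³/μ): a = (μ T²/4π²)^(1/3) = (398600 × 6894.0² / 4π²)^(1/3) = 7829 km.
Altitude h = a − R = 7829 − 6371 = 1458 km.

1460 km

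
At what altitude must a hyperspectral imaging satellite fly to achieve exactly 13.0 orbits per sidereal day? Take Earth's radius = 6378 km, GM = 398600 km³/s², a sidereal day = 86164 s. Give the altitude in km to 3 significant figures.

1250 km

Required period T = 86164 / 13.0 = 6628.0 s.
From T = 2π√(a³/μ): a = (μ T²/4π²)^(1/3) = (398600 × 6628.0² / 4π²)^(1/3) = 7626 km.
Altitude h = a − R = 7626 − 6378 = 1248 km.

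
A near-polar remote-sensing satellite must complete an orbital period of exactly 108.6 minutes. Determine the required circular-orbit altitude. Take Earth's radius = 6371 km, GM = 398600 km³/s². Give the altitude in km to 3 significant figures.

1170 km

T = 108.6 min = 6516.0 s.
From T = 2π√(a³/μ): a = (μ T²/4π²)^(1/3) = (398600 × 6516.0² / 4π²)^(1/3) = 7540 km.
Altitude h = a − R = 7540 − 6371 = 1169 km.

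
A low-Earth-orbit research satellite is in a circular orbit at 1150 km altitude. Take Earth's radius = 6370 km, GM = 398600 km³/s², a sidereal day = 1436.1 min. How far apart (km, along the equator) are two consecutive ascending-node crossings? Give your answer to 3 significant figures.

Semi-major axis a = 6370 + 1150 = 7520 km. Period T = 2π√(a³/μ) = 2π√(7520³/398600) = 6489.9 s = 108.16 min.
During one orbit Earth rotates (6489.9 / 86166) × 360° = 27.11°.
At the equator that is 27.11° × (2π·6370/360) km/° = 27.11 × 111.2 = 3015 km.

3010 km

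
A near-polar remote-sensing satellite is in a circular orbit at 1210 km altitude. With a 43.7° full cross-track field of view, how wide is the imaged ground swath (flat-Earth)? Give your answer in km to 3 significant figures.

Half-angle = 43.7°/2 = 21.85°.
Swath width ≈ 2h·tan(θ/2) = 2 × 1210 × tan(21.85°) = 970.4 km.

970 km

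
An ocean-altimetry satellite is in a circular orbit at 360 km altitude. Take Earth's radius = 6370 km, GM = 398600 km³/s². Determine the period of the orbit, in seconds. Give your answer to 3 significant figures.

Semi-major axis a = 6370 + 360 = 6730 km. Period T = 2π√(a³/μ) = 2π√(6730³/398600) = 5494.6 s = 91.58 min.

5490 seconds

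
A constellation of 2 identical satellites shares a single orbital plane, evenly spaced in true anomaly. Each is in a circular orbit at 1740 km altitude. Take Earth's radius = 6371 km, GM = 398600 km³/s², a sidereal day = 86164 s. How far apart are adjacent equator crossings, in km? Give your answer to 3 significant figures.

Semi-major axis a = 6371 + 1740 = 8111 km. Period T = 2π√(a³/μ) = 2π√(8111³/398600) = 7269.8 s = 121.16 min.
Single-satellite node shift = (7269.8/86164) × 360° = 30.37°.
With 2 satellites evenly phased, successive equator crossings are 30.37/2 = 15.187° apart.
That is 15.187 × 111.2 = 1689 km at the equator.

1690 km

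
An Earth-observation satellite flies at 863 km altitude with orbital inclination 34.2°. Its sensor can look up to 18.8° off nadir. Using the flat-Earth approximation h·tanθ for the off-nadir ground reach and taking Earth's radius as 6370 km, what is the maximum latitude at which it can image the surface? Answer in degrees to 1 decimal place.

For a prograde orbit the ground track reaches latitude ±i = ±34.2°.
Sensor half-swath on the ground ≈ 863·tan(18.8°) = 294 km = 2.64° of latitude.
Maximum observable latitude ≈ 34.2 + 2.64 = 36.8°.

36.8°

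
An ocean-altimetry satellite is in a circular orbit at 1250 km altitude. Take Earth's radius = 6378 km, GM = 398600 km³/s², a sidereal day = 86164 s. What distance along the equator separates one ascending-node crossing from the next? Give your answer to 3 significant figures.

Semi-major axis a = 6378 + 1250 = 7628 km. Period T = 2π√(a³/μ) = 2π√(7628³/398600) = 6630.2 s = 110.50 min.
During one orbit Earth rotates (6630.2 / 86164) × 360° = 27.70°.
At the equator that is 27.70° × (2π·6378/360) km/° = 27.70 × 111.3 = 3084 km.

3080 km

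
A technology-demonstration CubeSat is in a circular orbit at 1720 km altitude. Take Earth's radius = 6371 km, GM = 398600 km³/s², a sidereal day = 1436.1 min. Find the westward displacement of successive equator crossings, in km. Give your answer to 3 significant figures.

Semi-major axis a = 6371 + 1720 = 8091 km. Period T = 2π√(a³/μ) = 2π√(8091³/398600) = 7242.9 s = 120.72 min.
During one orbit Earth rotates (7242.9 / 86166) × 360° = 30.26°.
At the equator that is 30.26° × (2π·6371/360) km/° = 30.26 × 111.2 = 3365 km.

3360 km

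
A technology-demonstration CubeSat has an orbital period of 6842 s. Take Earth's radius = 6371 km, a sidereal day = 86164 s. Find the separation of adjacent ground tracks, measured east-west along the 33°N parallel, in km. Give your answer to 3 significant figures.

2670 km

Node shift per orbit = (6842.0/86164) × 360° = 28.59°.
Equatorial spacing = 28.59 × 111.2 km/° = 3179 km.
At 33° latitude, spacing = 3179 × cos(33°) = 2666 km.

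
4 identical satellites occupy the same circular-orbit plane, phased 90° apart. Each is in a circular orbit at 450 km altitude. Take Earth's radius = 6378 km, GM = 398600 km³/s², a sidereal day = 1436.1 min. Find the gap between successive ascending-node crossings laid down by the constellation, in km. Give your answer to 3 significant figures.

653 km

Semi-major axis a = 6378 + 450 = 6828 km. Period T = 2π√(a³/μ) = 2π√(6828³/398600) = 5615.0 s = 93.58 min.
Single-satellite node shift = (5615.0/86166) × 360° = 23.46°.
With 4 satellites evenly phased, successive equator crossings are 23.46/4 = 5.865° apart.
That is 5.865 × 111.3 = 653 km at the equator.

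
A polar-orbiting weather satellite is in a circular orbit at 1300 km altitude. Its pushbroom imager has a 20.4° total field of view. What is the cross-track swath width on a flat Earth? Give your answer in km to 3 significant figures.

468 km

Half-angle = 20.4°/2 = 10.2°.
Swath width ≈ 2h·tan(θ/2) = 2 × 1300 × tan(10.2°) = 467.8 km.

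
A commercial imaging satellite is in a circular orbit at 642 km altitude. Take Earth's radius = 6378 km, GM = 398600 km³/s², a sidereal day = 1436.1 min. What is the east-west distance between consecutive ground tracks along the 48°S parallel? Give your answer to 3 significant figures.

1820 km

Semi-major axis a = 6378 + 642 = 7020 km. Period T = 2π√(a³/μ) = 2π√(7020³/398600) = 5853.5 s = 97.56 min.
Node shift per orbit = (5853.5/86166) × 360° = 24.46°.
Equatorial spacing = 24.46 × 111.3 km/° = 2722 km.
At 48° latitude, spacing = 2722 × cos(48°) = 1822 km.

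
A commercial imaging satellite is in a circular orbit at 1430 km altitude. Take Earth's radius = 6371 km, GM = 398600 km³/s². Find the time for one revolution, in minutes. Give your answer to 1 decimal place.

114.3 min

Semi-major axis a = 6371 + 1430 = 7801 km. Period T = 2π√(a³/μ) = 2π√(7801³/398600) = 6857.0 s = 114.28 min.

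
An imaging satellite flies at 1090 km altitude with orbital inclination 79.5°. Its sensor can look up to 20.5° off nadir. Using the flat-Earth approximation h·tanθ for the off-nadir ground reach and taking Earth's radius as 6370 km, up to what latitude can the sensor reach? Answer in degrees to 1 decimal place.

For a prograde orbit the ground track reaches latitude ±i = ±79.5°.
Sensor half-swath on the ground ≈ 1090·tan(20.5°) = 408 km = 3.67° of latitude.
Maximum observable latitude ≈ 79.5 + 3.67 = 83.2°.

83.2°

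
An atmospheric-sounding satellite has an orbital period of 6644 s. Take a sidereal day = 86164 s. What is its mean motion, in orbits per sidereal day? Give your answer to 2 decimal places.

Orbits per sidereal day = 86164 / 6644.0 = 12.969.

12.97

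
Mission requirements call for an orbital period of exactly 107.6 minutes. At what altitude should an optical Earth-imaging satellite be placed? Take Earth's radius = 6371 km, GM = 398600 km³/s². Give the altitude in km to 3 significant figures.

T = 107.6 min = 6456.0 s.
From T = 2π√(a³/μ): a = (μ T²/4π²)^(1/3) = (398600 × 6456.0² / 4π²)^(1/3) = 7494 km.
Altitude h = a − R = 7494 − 6371 = 1123 km.

1120 km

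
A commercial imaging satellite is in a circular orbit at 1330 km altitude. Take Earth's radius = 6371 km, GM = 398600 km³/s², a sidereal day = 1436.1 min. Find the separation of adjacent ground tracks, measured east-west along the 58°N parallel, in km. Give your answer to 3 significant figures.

1660 km

Semi-major axis a = 6371 + 1330 = 7701 km. Period T = 2π√(a³/μ) = 2π√(7701³/398600) = 6725.6 s = 112.09 min.
Node shift per orbit = (6725.6/86166) × 360° = 28.10°.
Equatorial spacing = 28.10 × 111.2 km/° = 3125 km.
At 58° latitude, spacing = 3125 × cos(58°) = 1656 km.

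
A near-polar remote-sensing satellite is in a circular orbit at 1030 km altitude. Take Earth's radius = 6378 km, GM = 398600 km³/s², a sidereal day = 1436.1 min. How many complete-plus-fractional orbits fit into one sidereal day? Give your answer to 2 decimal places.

Semi-major axis a = 6378 + 1030 = 7408 km. Period T = 2π√(a³/μ) = 2π√(7408³/398600) = 6345.5 s = 105.76 min.
Orbits per sidereal day = 86166 / 6345.5 = 13.579.

13.58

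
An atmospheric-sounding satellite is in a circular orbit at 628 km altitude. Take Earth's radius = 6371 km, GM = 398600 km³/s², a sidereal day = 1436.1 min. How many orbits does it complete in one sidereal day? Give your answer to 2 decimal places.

14.79

Semi-major axis a = 6371 + 628 = 6999 km. Period T = 2π√(a³/μ) = 2π√(6999³/398600) = 5827.3 s = 97.12 min.
Orbits per sidereal day = 86166 / 5827.3 = 14.787.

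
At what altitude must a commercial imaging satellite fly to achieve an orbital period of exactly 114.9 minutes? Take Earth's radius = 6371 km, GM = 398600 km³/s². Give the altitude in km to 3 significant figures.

T = 114.9 min = 6894.0 s.
From T = 2π√(a³/μ): a = (μ T²/4π²)^(1/3) = (398600 × 6894.0² / 4π²)^(1/3) = 7829 km.
Altitude h = a − R = 7829 − 6371 = 1458 km.

1460 km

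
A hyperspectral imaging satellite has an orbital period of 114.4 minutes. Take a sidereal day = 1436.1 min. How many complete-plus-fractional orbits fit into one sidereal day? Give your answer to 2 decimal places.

T = 114.4 min = 6864.0 s.
Orbits per sidereal day = 86166 / 6864.0 = 12.553.

12.55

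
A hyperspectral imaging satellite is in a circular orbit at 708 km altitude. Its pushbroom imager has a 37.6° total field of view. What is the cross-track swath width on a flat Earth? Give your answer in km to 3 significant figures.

Half-angle = 37.6°/2 = 18.8°.
Swath width ≈ 2h·tan(θ/2) = 2 × 708 × tan(18.8°) = 482.0 km.

482 km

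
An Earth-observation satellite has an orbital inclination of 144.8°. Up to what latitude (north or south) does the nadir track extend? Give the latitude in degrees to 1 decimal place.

Retrograde orbit: the ground track reaches ±(180° − i) = ±(180 − 144.8) = ±35.2°.

35.2°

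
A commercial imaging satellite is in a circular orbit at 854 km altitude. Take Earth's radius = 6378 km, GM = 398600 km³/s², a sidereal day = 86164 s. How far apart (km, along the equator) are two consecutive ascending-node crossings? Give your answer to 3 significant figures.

Semi-major axis a = 6378 + 854 = 7232 km. Period T = 2π√(a³/μ) = 2π√(7232³/398600) = 6120.7 s = 102.01 min.
During one orbit Earth rotates (6120.7 / 86164) × 360° = 25.57°.
At the equator that is 25.57° × (2π·6378/360) km/° = 25.57 × 111.3 = 2847 km.

2850 km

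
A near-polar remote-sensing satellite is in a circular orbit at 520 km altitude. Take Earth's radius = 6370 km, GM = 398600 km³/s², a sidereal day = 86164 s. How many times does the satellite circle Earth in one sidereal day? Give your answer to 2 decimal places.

15.14

Semi-major axis a = 6370 + 520 = 6890 km. Period T = 2π√(a³/μ) = 2π√(6890³/398600) = 5691.7 s = 94.86 min.
Orbits per sidereal day = 86164 / 5691.7 = 15.139.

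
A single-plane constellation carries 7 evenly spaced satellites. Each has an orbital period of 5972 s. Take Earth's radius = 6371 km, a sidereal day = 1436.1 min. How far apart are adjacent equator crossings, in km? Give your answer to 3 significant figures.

396 km

Single-satellite node shift = (5972.0/86166) × 360° = 24.95°.
With 7 satellites evenly phased, successive equator crossings are 24.95/7 = 3.564° apart.
That is 3.564 × 111.2 = 396 km at the equator.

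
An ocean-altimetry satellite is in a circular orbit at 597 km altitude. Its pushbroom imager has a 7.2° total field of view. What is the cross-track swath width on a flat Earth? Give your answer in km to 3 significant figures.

75.1 km

Half-angle = 7.2°/2 = 3.6°.
Swath width ≈ 2h·tan(θ/2) = 2 × 597 × tan(3.6°) = 75.1 km.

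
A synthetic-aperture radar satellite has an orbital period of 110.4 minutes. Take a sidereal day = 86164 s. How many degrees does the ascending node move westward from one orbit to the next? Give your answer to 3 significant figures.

27.7°

T = 110.4 min = 6624.0 s.
During one orbit Earth rotates (6624.0 / 86164) × 360° = 27.68°.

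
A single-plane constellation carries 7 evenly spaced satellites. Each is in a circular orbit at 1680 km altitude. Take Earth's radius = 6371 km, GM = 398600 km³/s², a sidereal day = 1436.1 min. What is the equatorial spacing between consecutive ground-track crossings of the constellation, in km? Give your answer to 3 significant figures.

Semi-major axis a = 6371 + 1680 = 8051 km. Period T = 2π√(a³/μ) = 2π√(8051³/398600) = 7189.3 s = 119.82 min.
Single-satellite node shift = (7189.3/86166) × 360° = 30.04°.
With 7 satellites evenly phased, successive equator crossings are 30.04/7 = 4.291° apart.
That is 4.291 × 111.2 = 477 km at the equator.

477 km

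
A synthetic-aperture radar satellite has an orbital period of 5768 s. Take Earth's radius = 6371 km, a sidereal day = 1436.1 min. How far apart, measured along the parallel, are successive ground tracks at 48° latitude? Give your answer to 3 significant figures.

1790 km

Node shift per orbit = (5768.0/86166) × 360° = 24.10°.
Equatorial spacing = 24.10 × 111.2 km/° = 2680 km.
At 48° latitude, spacing = 2680 × cos(48°) = 1793 km.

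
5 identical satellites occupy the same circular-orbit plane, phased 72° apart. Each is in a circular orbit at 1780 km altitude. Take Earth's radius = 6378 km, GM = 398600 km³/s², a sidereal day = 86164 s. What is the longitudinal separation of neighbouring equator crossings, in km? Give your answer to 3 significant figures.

682 km

Semi-major axis a = 6378 + 1780 = 8158 km. Period T = 2π√(a³/μ) = 2π√(8158³/398600) = 7333.1 s = 122.22 min.
Single-satellite node shift = (7333.1/86164) × 360° = 30.64°.
With 5 satellites evenly phased, successive equator crossings are 30.64/5 = 6.128° apart.
That is 6.128 × 111.3 = 682 km at the equator.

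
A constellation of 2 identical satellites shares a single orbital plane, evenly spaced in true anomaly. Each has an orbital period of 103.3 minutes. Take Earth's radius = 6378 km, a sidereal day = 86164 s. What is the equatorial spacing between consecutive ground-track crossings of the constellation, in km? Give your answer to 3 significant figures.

1440 km

T = 103.3 min = 6198.0 s.
Single-satellite node shift = (6198.0/86164) × 360° = 25.90°.
With 2 satellites evenly phased, successive equator crossings are 25.90/2 = 12.948° apart.
That is 12.948 × 111.3 = 1441 km at the equator.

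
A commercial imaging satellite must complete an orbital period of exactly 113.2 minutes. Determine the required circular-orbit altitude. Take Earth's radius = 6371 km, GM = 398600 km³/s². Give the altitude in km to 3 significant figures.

1380 km

T = 113.2 min = 6792.0 s.
From T = 2π√(a³/μ): a = (μ T²/4π²)^(1/3) = (398600 × 6792.0² / 4π²)^(1/3) = 7752 km.
Altitude h = a − R = 7752 − 6371 = 1381 km.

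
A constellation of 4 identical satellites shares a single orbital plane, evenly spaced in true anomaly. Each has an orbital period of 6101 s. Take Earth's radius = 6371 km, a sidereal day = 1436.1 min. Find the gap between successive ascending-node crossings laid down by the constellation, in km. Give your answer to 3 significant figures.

Single-satellite node shift = (6101.0/86166) × 360° = 25.49°.
With 4 satellites evenly phased, successive equator crossings are 25.49/4 = 6.372° apart.
That is 6.372 × 111.2 = 709 km at the equator.

709 km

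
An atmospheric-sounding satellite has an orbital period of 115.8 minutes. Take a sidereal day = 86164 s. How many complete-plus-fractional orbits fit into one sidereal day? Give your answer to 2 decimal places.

T = 115.8 min = 6948.0 s.
Orbits per sidereal day = 86164 / 6948.0 = 12.401.

12.40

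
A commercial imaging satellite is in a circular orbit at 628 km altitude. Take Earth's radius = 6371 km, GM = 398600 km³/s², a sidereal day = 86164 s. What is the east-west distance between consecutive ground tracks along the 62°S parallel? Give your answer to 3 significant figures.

1270 km

Semi-major axis a = 6371 + 628 = 6999 km. Period T = 2π√(a³/μ) = 2π√(6999³/398600) = 5827.3 s = 97.12 min.
Node shift per orbit = (5827.3/86164) × 360° = 24.35°.
Equatorial spacing = 24.35 × 111.2 km/° = 2707 km.
At 62° latitude, spacing = 2707 × cos(62°) = 1271 km.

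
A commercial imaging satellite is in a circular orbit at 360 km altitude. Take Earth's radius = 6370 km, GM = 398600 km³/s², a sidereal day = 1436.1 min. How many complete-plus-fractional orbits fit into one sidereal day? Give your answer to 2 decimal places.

15.68

Semi-major axis a = 6370 + 360 = 6730 km. Period T = 2π√(a³/μ) = 2π√(6730³/398600) = 5494.6 s = 91.58 min.
Orbits per sidereal day = 86166 / 5494.6 = 15.682.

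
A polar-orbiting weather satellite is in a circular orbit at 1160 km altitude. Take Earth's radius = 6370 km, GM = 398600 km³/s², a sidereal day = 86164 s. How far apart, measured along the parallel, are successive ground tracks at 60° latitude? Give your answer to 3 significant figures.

Semi-major axis a = 6370 + 1160 = 7530 km. Period T = 2π√(a³/μ) = 2π√(7530³/398600) = 6502.8 s = 108.38 min.
Node shift per orbit = (6502.8/86164) × 360° = 27.17°.
Equatorial spacing = 27.17 × 111.2 km/° = 3021 km.
At 60° latitude, spacing = 3021 × cos(60°) = 1510 km.

1510 km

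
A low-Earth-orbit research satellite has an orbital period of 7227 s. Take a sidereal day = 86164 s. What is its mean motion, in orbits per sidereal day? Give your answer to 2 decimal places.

Orbits per sidereal day = 86164 / 7227.0 = 11.923.

11.92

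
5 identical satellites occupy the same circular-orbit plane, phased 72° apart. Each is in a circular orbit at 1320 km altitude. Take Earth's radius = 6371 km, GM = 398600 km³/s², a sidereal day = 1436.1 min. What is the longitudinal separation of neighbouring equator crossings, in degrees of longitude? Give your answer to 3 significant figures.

Semi-major axis a = 6371 + 1320 = 7691 km. Period T = 2π√(a³/μ) = 2π√(7691³/398600) = 6712.5 s = 111.88 min.
Single-satellite node shift = (6712.5/86166) × 360° = 28.04°.
With 5 satellites evenly phased, successive equator crossings are 28.04/5 = 5.609° apart.

5.61°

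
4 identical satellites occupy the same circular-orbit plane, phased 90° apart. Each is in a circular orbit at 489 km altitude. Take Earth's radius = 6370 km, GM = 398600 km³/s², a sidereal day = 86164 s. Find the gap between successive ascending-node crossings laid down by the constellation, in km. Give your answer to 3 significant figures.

657 km

Semi-major axis a = 6370 + 489 = 6859 km. Period T = 2π√(a³/μ) = 2π√(6859³/398600) = 5653.3 s = 94.22 min.
Single-satellite node shift = (5653.3/86164) × 360° = 23.62°.
With 4 satellites evenly phased, successive equator crossings are 23.62/4 = 5.905° apart.
That is 5.905 × 111.2 = 657 km at the equator.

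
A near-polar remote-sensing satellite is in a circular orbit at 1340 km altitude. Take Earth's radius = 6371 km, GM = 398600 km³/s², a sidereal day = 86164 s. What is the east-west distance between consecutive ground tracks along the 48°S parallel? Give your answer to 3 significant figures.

2090 km

Semi-major axis a = 6371 + 1340 = 7711 km. Period T = 2π√(a³/μ) = 2π√(7711³/398600) = 6738.7 s = 112.31 min.
Node shift per orbit = (6738.7/86164) × 360° = 28.15°.
Equatorial spacing = 28.15 × 111.2 km/° = 3131 km.
At 48° latitude, spacing = 3131 × cos(48°) = 2095 km.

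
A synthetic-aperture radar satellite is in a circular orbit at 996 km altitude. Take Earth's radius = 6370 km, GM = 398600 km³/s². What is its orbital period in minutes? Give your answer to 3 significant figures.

105 min

Semi-major axis a = 6370 + 996 = 7366 km. Period T = 2π√(a³/μ) = 2π√(7366³/398600) = 6291.6 s = 104.86 min.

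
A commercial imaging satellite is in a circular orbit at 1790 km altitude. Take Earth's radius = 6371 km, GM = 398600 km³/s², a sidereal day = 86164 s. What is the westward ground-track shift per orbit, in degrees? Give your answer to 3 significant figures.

Semi-major axis a = 6371 + 1790 = 8161 km. Period T = 2π√(a³/μ) = 2π√(8161³/398600) = 7337.1 s = 122.29 min.
During one orbit Earth rotates (7337.1 / 86164) × 360° = 30.66°.

30.7°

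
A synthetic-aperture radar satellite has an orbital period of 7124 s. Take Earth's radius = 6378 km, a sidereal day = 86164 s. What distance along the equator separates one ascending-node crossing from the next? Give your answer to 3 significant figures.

3310 km

During one orbit Earth rotates (7124.0 / 86164) × 360° = 29.76°.
At the equator that is 29.76° × (2π·6378/360) km/° = 29.76 × 111.3 = 3313 km.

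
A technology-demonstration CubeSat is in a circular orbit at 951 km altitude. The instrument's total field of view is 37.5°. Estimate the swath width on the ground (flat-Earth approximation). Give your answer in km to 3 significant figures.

Half-angle = 37.5°/2 = 18.75°.
Swath width ≈ 2h·tan(θ/2) = 2 × 951 × tan(18.75°) = 645.6 km.

646 km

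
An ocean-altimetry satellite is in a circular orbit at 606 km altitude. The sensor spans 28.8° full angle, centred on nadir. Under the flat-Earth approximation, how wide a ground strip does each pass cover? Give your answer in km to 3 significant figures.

Half-angle = 28.8°/2 = 14.4°.
Swath width ≈ 2h·tan(θ/2) = 2 × 606 × tan(14.4°) = 311.2 km.

311 km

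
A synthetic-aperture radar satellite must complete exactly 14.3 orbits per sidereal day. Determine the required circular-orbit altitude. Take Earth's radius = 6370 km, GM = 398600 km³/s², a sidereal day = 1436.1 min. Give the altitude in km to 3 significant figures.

787 km

Required period T = 86166 / 14.3 = 6025.6 s.
From T = 2π√(a³/μ): a = (μ T²/4π²)^(1/3) = (398600 × 6025.6² / 4π²)^(1/3) = 7157 km.
Altitude h = a − R = 7157 − 6370 = 787 km.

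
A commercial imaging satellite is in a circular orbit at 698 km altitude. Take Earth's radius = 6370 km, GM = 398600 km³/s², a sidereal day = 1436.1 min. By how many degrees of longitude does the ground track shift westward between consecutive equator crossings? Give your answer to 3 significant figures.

Semi-major axis a = 6370 + 698 = 7068 km. Period T = 2π√(a³/μ) = 2π√(7068³/398600) = 5913.7 s = 98.56 min.
During one orbit Earth rotates (5913.7 / 86166) × 360° = 24.71°.

24.7°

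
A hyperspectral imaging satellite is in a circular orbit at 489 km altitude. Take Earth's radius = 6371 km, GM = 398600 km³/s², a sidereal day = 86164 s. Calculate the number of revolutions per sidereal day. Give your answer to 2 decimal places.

Semi-major axis a = 6371 + 489 = 6860 km. Period T = 2π√(a³/μ) = 2π√(6860³/398600) = 5654.5 s = 94.24 min.
Orbits per sidereal day = 86164 / 5654.5 = 15.238.

15.24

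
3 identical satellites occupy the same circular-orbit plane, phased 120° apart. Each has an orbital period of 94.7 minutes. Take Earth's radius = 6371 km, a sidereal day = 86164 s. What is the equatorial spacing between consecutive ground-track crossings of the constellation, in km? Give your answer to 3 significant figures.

T = 94.7 min = 5682.0 s.
Single-satellite node shift = (5682.0/86164) × 360° = 23.74°.
With 3 satellites evenly phased, successive equator crossings are 23.74/3 = 7.913° apart.
That is 7.913 × 111.2 = 880 km at the equator.

880 km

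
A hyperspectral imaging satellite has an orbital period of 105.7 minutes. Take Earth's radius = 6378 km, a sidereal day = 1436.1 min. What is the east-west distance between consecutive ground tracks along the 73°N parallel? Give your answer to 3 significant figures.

T = 105.7 min = 6342.0 s.
Node shift per orbit = (6342.0/86166) × 360° = 26.50°.
Equatorial spacing = 26.50 × 111.3 km/° = 2950 km.
At 73° latitude, spacing = 2950 × cos(73°) = 862 km.

862 km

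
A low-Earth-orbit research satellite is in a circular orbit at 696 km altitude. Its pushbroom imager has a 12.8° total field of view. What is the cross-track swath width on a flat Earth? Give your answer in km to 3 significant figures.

Half-angle = 12.8°/2 = 6.4°.
Swath width ≈ 2h·tan(θ/2) = 2 × 696 × tan(6.4°) = 156.1 km.

156 km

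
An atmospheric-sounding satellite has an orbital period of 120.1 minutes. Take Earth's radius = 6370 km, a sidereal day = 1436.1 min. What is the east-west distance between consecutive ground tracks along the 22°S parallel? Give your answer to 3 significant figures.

3100 km

T = 120.1 min = 7206.0 s.
Node shift per orbit = (7206.0/86166) × 360° = 30.11°.
Equatorial spacing = 30.11 × 111.2 km/° = 3347 km.
At 22° latitude, spacing = 3347 × cos(22°) = 3103 km.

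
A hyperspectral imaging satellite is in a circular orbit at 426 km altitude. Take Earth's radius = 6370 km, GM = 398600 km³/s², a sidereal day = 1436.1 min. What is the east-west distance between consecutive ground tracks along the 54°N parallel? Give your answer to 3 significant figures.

Semi-major axis a = 6370 + 426 = 6796 km. Period T = 2π√(a³/μ) = 2π√(6796³/398600) = 5575.6 s = 92.93 min.
Node shift per orbit = (5575.6/86166) × 360° = 23.29°.
Equatorial spacing = 23.29 × 111.2 km/° = 2590 km.
At 54° latitude, spacing = 2590 × cos(54°) = 1522 km.

1520 km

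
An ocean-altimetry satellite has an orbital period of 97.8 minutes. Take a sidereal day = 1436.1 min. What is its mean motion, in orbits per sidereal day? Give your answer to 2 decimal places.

T = 97.8 min = 5868.0 s.
Orbits per sidereal day = 86166 / 5868.0 = 14.684.

14.68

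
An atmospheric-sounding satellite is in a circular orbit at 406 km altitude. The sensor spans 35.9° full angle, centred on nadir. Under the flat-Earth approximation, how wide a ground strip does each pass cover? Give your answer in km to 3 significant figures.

263 km

Half-angle = 35.9°/2 = 17.95°.
Swath width ≈ 2h·tan(θ/2) = 2 × 406 × tan(17.95°) = 263.1 km.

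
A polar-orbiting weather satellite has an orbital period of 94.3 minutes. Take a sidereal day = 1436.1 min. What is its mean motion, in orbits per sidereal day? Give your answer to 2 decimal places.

15.23

T = 94.3 min = 5658.0 s.
Orbits per sidereal day = 86166 / 5658.0 = 15.229.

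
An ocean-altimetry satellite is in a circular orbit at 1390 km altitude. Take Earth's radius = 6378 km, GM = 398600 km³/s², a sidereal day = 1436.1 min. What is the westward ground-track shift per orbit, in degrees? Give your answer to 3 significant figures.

28.5°

Semi-major axis a = 6378 + 1390 = 7768 km. Period T = 2π√(a³/μ) = 2π√(7768³/398600) = 6813.6 s = 113.56 min.
During one orbit Earth rotates (6813.6 / 86166) × 360° = 28.47°.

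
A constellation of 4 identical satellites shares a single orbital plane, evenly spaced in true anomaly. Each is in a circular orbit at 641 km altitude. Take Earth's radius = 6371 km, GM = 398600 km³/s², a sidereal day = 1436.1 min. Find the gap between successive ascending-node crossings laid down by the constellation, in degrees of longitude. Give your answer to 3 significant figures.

Semi-major axis a = 6371 + 641 = 7012 km. Period T = 2π√(a³/μ) = 2π√(7012³/398600) = 5843.5 s = 97.39 min.
Single-satellite node shift = (5843.5/86166) × 360° = 24.41°.
With 4 satellites evenly phased, successive equator crossings are 24.41/4 = 6.104° apart.

6.10°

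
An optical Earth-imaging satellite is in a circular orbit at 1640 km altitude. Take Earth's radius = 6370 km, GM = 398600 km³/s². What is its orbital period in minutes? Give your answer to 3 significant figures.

Semi-major axis a = 6370 + 1640 = 8010 km. Period T = 2π√(a³/μ) = 2π√(8010³/398600) = 7134.4 s = 118.91 min.

119 min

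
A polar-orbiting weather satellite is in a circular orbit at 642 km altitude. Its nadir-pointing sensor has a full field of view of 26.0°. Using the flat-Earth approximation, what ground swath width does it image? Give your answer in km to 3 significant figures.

296 km

Half-angle = 26.0°/2 = 13°.
Swath width ≈ 2h·tan(θ/2) = 2 × 642 × tan(13°) = 296.4 km.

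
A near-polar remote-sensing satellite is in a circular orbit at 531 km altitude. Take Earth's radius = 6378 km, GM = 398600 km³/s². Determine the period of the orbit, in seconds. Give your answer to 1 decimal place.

Semi-major axis a = 6378 + 531 = 6909 km. Period T = 2π√(a³/μ) = 2π√(6909³/398600) = 5715.2 s = 95.25 min.

5715.2 seconds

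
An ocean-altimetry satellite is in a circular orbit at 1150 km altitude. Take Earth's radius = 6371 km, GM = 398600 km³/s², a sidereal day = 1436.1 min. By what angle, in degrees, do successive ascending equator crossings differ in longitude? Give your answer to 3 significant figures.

Semi-major axis a = 6371 + 1150 = 7521 km. Period T = 2π√(a³/μ) = 2π√(7521³/398600) = 6491.2 s = 108.19 min.
During one orbit Earth rotates (6491.2 / 86166) × 360° = 27.12°.

27.1°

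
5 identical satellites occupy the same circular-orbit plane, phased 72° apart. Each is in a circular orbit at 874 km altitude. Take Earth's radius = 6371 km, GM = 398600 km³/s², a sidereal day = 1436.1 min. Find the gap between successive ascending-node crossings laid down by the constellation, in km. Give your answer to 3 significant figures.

570 km

Semi-major axis a = 6371 + 874 = 7245 km. Period T = 2π√(a³/μ) = 2π√(7245³/398600) = 6137.2 s = 102.29 min.
Single-satellite node shift = (6137.2/86166) × 360° = 25.64°.
With 5 satellites evenly phased, successive equator crossings are 25.64/5 = 5.128° apart.
That is 5.128 × 111.2 = 570 km at the equator.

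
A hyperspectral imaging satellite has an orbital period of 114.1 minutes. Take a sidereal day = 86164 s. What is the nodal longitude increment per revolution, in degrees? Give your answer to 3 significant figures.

T = 114.1 min = 6846.0 s.
During one orbit Earth rotates (6846.0 / 86164) × 360° = 28.60°.

28.6°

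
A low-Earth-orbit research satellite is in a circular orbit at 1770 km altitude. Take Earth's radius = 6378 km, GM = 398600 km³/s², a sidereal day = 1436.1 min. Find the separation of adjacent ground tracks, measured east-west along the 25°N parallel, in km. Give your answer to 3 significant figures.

Semi-major axis a = 6378 + 1770 = 8148 km. Period T = 2π√(a³/μ) = 2π√(8148³/398600) = 7319.6 s = 121.99 min.
Node shift per orbit = (7319.6/86166) × 360° = 30.58°.
Equatorial spacing = 30.58 × 111.3 km/° = 3404 km.
At 25° latitude, spacing = 3404 × cos(25°) = 3085 km.

3090 km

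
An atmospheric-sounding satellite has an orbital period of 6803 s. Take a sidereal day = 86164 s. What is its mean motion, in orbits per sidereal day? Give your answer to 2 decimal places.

Orbits per sidereal day = 86164 / 6803.0 = 12.666.

12.67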